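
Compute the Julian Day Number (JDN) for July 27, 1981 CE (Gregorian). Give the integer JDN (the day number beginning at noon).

JDN 2299161 is 15 October 1582 CE (Gregorian); the target day is +145652 days from there, so JDN = 2444813.

2444813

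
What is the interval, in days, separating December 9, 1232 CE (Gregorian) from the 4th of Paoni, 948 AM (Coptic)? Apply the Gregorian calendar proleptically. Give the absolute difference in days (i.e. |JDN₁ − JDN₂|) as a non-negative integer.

JDN of the first date = 2171382.
JDN of the second date = 2171195.
|2171195 − 2171382| = 187.

187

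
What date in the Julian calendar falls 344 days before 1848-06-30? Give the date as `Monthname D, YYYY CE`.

The starting date is JDN 2396221; 2396221 − 344 = 2395877.
JDN 2395877 corresponds to July 22, 1847 CE.

July 22, 1847 CE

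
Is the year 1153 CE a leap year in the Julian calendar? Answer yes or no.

no

1153 mod 4 = 1, so it is a common year in the Julian calendar.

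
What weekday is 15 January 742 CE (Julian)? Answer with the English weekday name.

Monday

Equivalently 19 January 742 Gregorian, JDN 1992088.
Since JDN mod 7 = 0 (0 = Monday), the day is Monday.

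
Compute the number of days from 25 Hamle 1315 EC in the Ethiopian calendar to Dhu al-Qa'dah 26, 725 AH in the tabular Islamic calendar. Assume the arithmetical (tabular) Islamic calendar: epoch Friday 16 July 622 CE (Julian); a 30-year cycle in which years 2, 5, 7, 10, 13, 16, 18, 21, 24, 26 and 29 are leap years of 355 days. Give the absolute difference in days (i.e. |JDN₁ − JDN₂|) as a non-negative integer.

838

First date → JDN 2204483; second date → JDN 2205321.
The interval is |2204483 − 2205321| = 838 days.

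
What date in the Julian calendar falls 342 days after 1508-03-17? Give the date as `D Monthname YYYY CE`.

The starting date is JDN 2271931; 2271931 + 342 = 2272273.
JDN 2272273 corresponds to 22 February 1509 CE.

22 February 1509 CE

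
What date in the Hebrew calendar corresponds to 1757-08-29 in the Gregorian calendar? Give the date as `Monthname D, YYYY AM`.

Elul 13, 5517 AM

Both dates share Julian Day Number 2363032; in the Hebrew calendar that is 13 Elul 5517 AM.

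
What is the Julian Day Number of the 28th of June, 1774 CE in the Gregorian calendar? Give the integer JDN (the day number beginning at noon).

2369179

JDN 2400001 is 17 November 1858 CE (Gregorian), MJD 0; the target day is −30822 days from there, so JDN = 2369179.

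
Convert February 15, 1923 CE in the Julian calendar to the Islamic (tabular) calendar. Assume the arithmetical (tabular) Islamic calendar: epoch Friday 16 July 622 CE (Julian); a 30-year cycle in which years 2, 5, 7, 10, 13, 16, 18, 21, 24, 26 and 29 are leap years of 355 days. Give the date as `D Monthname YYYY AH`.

The source date corresponds to 28 February 1923 in the Gregorian calendar (JDN 2423479).
That day falls on 12 Rajab 1341 AH in the tabular Islamic calendar.

12 Rajab 1341 AH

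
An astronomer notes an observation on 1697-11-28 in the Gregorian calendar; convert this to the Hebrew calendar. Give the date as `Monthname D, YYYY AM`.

Kislev 14, 5458 AM

Julian Day Number of the source date = 2341209.
Converting JDN 2341209 to the Hebrew calendar gives 14 Kislev 5458 AM.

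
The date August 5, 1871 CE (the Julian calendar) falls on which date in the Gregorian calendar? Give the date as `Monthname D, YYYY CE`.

At this point the Julian calendar is 12 days behind the Gregorian.
5 August 1871 Julian + 12 days → 17 August 1871 Gregorian.

August 17, 1871 CE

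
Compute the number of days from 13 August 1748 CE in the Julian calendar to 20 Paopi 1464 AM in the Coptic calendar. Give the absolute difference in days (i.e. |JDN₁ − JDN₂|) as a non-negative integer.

300

JDN of the first date = 2359740.
JDN of the second date = 2359440.
|2359440 − 2359740| = 300.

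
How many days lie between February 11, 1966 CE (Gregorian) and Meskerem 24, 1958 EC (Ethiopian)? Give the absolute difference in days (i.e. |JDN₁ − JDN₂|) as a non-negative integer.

130

First date → JDN 2439168; second date → JDN 2439038.
The interval is |2439168 − 2439038| = 130 days.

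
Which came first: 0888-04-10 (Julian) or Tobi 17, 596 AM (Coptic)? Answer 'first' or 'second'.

First date → JDN 2045500; second date → JDN 2042490.
JDN 2042490 < JDN 2045500, so the second date is earlier.

second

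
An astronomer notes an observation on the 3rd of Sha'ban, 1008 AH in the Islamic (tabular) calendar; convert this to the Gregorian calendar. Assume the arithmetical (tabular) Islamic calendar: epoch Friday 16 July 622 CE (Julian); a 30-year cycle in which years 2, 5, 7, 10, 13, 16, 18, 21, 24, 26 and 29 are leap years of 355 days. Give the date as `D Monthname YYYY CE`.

18 February 1600 CE

Both dates share Julian Day Number 2305496; in the Gregorian calendar that is 18 February 1600 CE.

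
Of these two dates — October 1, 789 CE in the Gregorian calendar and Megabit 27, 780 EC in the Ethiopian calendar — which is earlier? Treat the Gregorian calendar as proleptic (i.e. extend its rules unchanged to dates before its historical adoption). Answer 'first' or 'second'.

second

First date → JDN 2009510; second date → JDN 2008957.
JDN 2008957 < JDN 2009510, so the second date is earlier.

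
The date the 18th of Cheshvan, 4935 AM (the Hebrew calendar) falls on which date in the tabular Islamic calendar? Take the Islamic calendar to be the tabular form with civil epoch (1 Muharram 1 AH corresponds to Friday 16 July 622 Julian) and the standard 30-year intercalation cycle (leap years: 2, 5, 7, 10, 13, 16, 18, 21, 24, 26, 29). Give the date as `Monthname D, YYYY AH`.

Rabi' al-Awwal 16, 570 AH

The source date corresponds to 22 October 1174 in the proleptic Gregorian calendar (JDN 2150149).
That day falls on 16 Rabi' al-Awwal 570 AH in the tabular Islamic calendar.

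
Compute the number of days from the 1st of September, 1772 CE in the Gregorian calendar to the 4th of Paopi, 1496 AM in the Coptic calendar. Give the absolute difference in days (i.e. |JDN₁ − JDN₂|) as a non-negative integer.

2598

JDN of the first date = 2368514.
JDN of the second date = 2371112.
|2371112 − 2368514| = 2598.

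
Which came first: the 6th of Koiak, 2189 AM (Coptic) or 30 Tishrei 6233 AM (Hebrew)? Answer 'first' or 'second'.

second

Converting both to JDN: 2624292 vs 2624245; the smaller is the second.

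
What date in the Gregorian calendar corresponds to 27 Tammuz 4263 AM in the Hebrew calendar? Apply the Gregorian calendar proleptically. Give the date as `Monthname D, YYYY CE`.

Julian Day Number of the source date = 1904967.
Converting JDN 1904967 to the Gregorian calendar gives 10 July 503 CE.

July 10, 503 CE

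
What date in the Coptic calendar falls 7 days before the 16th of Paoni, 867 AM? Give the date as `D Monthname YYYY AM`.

9 Paoni 867 AM

Counting 7 days back from JDN 2141621 reaches JDN 2141614, which is 9 Paoni 867 AM.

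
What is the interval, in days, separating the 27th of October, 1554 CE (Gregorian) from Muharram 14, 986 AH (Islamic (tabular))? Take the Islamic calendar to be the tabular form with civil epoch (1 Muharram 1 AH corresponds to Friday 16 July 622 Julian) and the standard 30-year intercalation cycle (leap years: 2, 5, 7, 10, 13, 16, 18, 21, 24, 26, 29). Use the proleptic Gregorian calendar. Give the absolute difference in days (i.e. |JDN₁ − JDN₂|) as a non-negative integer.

8558

First date → JDN 2288946; second date → JDN 2297504.
The interval is |2288946 − 2297504| = 8558 days.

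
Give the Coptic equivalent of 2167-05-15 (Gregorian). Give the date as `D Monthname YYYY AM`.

6 Pashons 1883 AM

Both dates share Julian Day Number 2512675; in the Coptic calendar that is 6 Pashons 1883 AM.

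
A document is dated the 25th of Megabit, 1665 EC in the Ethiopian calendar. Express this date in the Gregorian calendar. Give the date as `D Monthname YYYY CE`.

31 March 1673 CE

Both dates share Julian Day Number 2332201; in the Gregorian calendar that is 31 March 1673 CE.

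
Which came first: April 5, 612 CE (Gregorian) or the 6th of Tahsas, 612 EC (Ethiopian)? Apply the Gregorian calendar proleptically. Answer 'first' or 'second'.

The two dates have Julian Day Numbers 1944683 and 1947484 respectively.
Since 1944683 < 1947484, the first date comes first.

first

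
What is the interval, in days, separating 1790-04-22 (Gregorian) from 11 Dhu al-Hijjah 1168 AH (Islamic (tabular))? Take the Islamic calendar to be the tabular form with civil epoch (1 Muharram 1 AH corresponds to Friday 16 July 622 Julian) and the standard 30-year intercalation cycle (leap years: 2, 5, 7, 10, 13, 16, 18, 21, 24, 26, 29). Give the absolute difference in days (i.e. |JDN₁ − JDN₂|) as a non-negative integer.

First date → JDN 2374956; second date → JDN 2362321.
The interval is |2374956 − 2362321| = 12635 days.

12635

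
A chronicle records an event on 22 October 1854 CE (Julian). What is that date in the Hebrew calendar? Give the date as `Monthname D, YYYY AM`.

Cheshvan 12, 5615 AM

Julian Day Number of the source date = 2398526.
Converting JDN 2398526 to the Hebrew calendar gives 12 Cheshvan 5615 AM.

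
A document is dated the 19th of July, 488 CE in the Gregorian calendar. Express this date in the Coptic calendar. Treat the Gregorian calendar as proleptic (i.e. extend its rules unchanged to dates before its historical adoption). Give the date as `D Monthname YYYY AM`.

24 Epip 204 AM

Both dates share Julian Day Number 1899499; in the Coptic calendar that is 24 Epip 204 AM.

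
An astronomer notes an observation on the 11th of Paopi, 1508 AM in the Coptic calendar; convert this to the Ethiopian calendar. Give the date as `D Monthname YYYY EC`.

The source date corresponds to 20 October 1791 in the Gregorian calendar (JDN 2375502).
That day falls on 11 Tikimt 1784 EC in the Ethiopian calendar.

11 Tikimt 1784 EC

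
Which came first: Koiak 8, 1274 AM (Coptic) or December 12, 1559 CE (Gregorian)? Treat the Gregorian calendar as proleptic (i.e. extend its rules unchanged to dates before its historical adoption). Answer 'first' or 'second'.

The two dates have Julian Day Numbers 2290090 and 2290818 respectively.
Since 2290090 < 2290818, the first date comes first.

first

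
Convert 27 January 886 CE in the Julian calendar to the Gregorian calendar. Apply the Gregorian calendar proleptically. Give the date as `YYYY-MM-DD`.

The Julian–Gregorian offset here is 4 days (Julian trailing).
27 January 886 Julian + 4 days → 31 January 886 Gregorian.

0886-01-31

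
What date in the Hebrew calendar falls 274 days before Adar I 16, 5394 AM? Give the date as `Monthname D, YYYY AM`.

Counting 274 days back from JDN 2317911 reaches JDN 2317637, which is Sivan 7, 5393 AM.

Sivan 7, 5393 AM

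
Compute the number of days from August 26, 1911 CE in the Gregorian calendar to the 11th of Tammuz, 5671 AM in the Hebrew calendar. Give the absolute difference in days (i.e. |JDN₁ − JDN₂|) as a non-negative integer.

50

First date → JDN 2419275; second date → JDN 2419225.
The interval is |2419275 − 2419225| = 50 days.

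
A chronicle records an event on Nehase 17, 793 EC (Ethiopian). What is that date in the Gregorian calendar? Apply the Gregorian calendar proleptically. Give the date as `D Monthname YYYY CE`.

Julian Day Number of the source date = 2013845.
Converting JDN 2013845 to the Gregorian calendar gives 14 August 801 CE.

14 August 801 CE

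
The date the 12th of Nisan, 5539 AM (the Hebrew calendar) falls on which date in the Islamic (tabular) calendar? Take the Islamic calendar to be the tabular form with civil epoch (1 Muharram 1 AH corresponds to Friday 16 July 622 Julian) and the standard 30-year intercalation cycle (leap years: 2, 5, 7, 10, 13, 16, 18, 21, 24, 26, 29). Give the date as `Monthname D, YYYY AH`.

Rabi' al-Awwal 11, 1193 AH

Both dates share Julian Day Number 2370914; in the tabular Islamic calendar that is 11 Rabi' al-Awwal 1193 AH.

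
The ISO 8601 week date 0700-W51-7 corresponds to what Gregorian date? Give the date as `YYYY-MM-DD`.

0700-12-23

ISO week 1 of 700 is the week containing the first Thursday of 700.
Week 51, day 7 (Sunday) lands on 0700-12-23.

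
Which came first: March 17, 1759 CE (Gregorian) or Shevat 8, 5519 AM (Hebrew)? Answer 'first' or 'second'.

second

First date → JDN 2363597; second date → JDN 2363557.
JDN 2363557 < JDN 2363597, so the second date is earlier.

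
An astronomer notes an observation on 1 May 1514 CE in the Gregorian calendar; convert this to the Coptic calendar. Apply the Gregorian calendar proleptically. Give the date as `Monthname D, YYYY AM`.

Parmouti 26, 1230 AM

Both dates share Julian Day Number 2274157; in the Coptic calendar that is 26 Parmouti 1230 AM.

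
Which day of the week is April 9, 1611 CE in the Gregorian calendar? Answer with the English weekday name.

Since JDN mod 7 = 5 (0 = Monday), the day is Saturday.

Saturday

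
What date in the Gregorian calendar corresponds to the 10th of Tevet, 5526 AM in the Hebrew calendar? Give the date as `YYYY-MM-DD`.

1765-12-22

Julian Day Number of the source date = 2366069.
Converting JDN 2366069 to the Gregorian calendar gives 22 December 1765 CE.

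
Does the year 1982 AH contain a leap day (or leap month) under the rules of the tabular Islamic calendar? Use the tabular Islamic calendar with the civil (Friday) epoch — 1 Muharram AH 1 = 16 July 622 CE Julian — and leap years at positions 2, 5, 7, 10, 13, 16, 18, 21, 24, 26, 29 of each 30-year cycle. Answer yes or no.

yes

Year 1982 AH is year 2 of its 30-year cycle; leap positions are 2, 5, 7, 10, 13, 16, 18, 21, 24, 26, 29, so it is a leap year (355 days).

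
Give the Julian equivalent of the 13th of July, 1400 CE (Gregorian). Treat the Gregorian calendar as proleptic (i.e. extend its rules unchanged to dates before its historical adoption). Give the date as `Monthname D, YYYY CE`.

July 4, 1400 CE

At this point the Julian calendar is 9 days behind the Gregorian.
13 July 1400 Gregorian − 9 days → 4 July 1400 Julian.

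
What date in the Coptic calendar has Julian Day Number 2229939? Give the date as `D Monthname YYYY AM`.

3 Parmouti 1109 AM

The proleptic Gregorian equivalent of JDN 2229939 is 6 April 1393.
In the Coptic calendar that day is 3 Parmouti 1109 AM.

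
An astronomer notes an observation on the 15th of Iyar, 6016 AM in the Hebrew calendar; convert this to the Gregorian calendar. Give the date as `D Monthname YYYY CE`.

Both dates share Julian Day Number 2545177; in the Gregorian calendar that is 10 May 2256 CE.

10 May 2256 CE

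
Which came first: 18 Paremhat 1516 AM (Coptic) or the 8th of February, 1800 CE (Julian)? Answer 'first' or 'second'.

second

Converting both to JDN: 2378581 vs 2378546; the smaller is the second.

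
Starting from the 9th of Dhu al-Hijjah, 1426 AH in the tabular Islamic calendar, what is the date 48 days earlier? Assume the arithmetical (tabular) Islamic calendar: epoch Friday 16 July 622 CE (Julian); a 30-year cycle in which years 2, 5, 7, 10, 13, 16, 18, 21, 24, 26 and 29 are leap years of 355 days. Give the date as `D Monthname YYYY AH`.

The starting date is JDN 2453745; 2453745 − 48 = 2453697.
JDN 2453697 corresponds to 20 Shawwal 1426 AH.

20 Shawwal 1426 AH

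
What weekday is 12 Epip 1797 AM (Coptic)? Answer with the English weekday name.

Saturday

This is JDN 2481330 (19 July 2081 Gregorian).
2481330 ≡ 5 (mod 7); counting from Monday = 0 gives Saturday.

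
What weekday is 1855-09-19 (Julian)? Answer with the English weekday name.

Monday

Equivalently 1 October 1855 Gregorian, JDN 2398858.
Since JDN mod 7 = 0 (0 = Monday), the day is Monday.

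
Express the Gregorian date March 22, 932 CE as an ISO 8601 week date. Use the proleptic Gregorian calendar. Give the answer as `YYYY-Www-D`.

0932-W12-6

The weekday is Saturday (ISO weekday 6).
That Saturday belongs to ISO week 12 of ISO year 932.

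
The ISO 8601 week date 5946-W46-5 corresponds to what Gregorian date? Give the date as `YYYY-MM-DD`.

ISO week 1 of 5946 is the week containing the first Thursday of 5946.
Week 46, day 5 (Friday) lands on 5946-11-15.

5946-11-15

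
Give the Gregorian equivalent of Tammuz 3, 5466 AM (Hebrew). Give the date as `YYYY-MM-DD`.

1706-06-15

Both dates share Julian Day Number 2344329; in the Gregorian calendar that is 15 June 1706 CE.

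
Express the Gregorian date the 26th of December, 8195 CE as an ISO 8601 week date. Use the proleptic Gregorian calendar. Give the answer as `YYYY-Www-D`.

8195-W52-6

The weekday is Saturday (ISO weekday 6).
That Saturday belongs to ISO week 52 of ISO year 8195.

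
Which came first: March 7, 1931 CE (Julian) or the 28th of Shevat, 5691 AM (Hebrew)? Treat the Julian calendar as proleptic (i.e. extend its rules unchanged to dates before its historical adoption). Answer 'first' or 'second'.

First date → JDN 2426421; second date → JDN 2426388.
JDN 2426388 < JDN 2426421, so the second date is earlier.

second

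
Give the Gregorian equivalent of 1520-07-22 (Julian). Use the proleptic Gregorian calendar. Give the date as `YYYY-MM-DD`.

For dates in this range the Gregorian date is 10 days ahead of the Julian.
22 July 1520 Julian + 10 days → 1 August 1520 Gregorian.

1520-08-01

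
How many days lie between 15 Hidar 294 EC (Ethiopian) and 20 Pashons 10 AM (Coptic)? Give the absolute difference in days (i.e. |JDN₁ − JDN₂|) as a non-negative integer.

JDN of the first date = 1831313.
JDN of the second date = 1828576.
|1828576 − 1831313| = 2737.

2737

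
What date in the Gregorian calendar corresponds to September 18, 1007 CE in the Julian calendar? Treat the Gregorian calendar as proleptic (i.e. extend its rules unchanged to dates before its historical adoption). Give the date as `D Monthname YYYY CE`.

For dates in this range the Gregorian date is 6 days ahead of the Julian.
18 September 1007 Julian + 6 days → 24 September 1007 Gregorian.

24 September 1007 CE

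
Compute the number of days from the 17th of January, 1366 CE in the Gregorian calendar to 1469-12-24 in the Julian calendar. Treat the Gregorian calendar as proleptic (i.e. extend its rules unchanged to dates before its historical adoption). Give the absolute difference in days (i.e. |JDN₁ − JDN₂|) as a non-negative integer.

37970

JDN of the first date = 2219998.
JDN of the second date = 2257968.
|2257968 − 2219998| = 37970.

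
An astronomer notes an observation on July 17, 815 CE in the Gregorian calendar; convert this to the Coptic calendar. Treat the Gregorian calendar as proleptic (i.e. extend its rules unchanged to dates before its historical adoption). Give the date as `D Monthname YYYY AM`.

19 Epip 531 AM

Both dates share Julian Day Number 2018930; in the Coptic calendar that is 19 Epip 531 AM.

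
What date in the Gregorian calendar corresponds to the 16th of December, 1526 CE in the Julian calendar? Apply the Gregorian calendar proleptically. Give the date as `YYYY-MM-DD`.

At this point the Julian calendar is 10 days behind the Gregorian.
16 December 1526 Julian + 10 days → 26 December 1526 Gregorian.

1526-12-26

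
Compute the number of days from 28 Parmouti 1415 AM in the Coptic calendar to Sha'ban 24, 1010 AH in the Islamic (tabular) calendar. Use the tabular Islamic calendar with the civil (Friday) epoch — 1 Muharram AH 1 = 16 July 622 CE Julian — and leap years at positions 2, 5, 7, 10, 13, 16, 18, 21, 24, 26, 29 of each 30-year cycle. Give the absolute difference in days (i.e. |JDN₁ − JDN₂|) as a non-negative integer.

35504

JDN of the first date = 2341730.
JDN of the second date = 2306226.
|2306226 − 2341730| = 35504.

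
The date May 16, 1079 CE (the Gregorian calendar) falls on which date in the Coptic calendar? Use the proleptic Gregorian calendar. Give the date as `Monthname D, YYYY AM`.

Both dates share Julian Day Number 2115292; in the Coptic calendar that is 15 Pashons 795 AM.

Pashons 15, 795 AM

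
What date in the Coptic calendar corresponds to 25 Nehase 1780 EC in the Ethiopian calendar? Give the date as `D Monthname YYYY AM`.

25 Mesori 1504 AM

Both dates share Julian Day Number 2374355; in the Coptic calendar that is 25 Mesori 1504 AM.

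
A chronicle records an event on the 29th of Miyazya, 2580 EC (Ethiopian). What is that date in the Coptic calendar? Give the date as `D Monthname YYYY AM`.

The source date corresponds to 11 May 2588 in the Gregorian calendar (JDN 2666439).
That day falls on 29 Parmouti 2304 AM in the Coptic calendar.

29 Parmouti 2304 AM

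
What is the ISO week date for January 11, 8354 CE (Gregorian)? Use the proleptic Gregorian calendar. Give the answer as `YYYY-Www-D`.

The weekday is Monday (ISO weekday 1).
That Monday belongs to ISO week 2 of ISO year 8354.

8354-W02-1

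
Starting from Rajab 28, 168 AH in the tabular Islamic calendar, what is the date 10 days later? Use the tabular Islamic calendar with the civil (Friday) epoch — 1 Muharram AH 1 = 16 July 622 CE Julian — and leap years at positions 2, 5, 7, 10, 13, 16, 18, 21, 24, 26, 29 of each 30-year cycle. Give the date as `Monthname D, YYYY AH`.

Counting 10 days forward from JDN 2007823 reaches JDN 2007833, which is Sha'ban 8, 168 AH.

Sha'ban 8, 168 AH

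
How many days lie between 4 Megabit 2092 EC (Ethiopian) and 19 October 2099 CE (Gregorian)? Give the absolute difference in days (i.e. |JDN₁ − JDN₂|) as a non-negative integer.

146

JDN of the first date = 2488142.
JDN of the second date = 2487996.
|2487996 − 2488142| = 146.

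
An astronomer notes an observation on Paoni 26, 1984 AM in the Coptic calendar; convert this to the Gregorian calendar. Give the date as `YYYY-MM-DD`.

Julian Day Number of the source date = 2549616.
Converting JDN 2549616 to the Gregorian calendar gives 5 July 2268 CE.

2268-07-05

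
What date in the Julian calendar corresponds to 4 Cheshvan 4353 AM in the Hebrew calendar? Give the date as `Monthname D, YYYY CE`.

Both dates share Julian Day Number 1937575; in the Julian calendar that is 16 October 592 CE.

October 16, 592 CE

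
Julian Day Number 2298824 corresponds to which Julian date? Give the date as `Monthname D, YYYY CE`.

The proleptic Gregorian equivalent of JDN 2298824 is 12 November 1581.
In the Julian calendar that day is November 2, 1581 CE.

November 2, 1581 CE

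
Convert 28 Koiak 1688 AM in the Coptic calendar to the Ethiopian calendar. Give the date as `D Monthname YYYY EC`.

28 Tahsas 1964 EC

Both dates share Julian Day Number 2441324; in the Ethiopian calendar that is 28 Tahsas 1964 EC.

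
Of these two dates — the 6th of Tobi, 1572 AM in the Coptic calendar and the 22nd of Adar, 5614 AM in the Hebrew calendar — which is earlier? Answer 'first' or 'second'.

second

Converting both to JDN: 2398963 vs 2398300; the smaller is the second.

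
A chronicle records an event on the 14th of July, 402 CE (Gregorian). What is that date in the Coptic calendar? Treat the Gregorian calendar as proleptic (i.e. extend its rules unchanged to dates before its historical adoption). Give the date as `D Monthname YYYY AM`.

19 Epip 118 AM

Both dates share Julian Day Number 1868082; in the Coptic calendar that is 19 Epip 118 AM.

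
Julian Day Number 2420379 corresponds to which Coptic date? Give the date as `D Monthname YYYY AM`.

JDN 2420379 is 3 September 1914 in the Gregorian calendar.
In the Coptic calendar that day is 28 Mesori 1630 AM.

28 Mesori 1630 AM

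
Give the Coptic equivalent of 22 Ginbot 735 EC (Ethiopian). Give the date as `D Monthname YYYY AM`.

22 Pashons 459 AM

The source date corresponds to 21 May 743 in the proleptic Gregorian calendar (JDN 1992575).
That day falls on 22 Pashons 459 AM in the Coptic calendar.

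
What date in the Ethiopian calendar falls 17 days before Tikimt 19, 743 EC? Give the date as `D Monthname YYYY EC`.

2 Tikimt 743 EC

JDN of Tikimt 19, 743 EC = 1995284.
1995284 − 17 = 1995267.
JDN 1995267 in the Ethiopian calendar is 2 Tikimt 743 EC.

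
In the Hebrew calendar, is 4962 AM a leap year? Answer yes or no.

Hebrew year 4962 is year 3 of its 19-year Metonic cycle; leap years are at positions 3, 6, 8, 11, 14, 17, 19, so it is a leap year (13 months).

yes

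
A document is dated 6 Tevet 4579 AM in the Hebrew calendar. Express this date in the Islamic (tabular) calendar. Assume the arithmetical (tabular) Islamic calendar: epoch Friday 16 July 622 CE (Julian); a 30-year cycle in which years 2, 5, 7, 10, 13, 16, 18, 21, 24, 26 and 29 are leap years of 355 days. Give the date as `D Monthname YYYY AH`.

Both dates share Julian Day Number 2020174; in the tabular Islamic calendar that is 5 Jumada al-Thani 203 AH.

5 Jumada al-Thani 203 AH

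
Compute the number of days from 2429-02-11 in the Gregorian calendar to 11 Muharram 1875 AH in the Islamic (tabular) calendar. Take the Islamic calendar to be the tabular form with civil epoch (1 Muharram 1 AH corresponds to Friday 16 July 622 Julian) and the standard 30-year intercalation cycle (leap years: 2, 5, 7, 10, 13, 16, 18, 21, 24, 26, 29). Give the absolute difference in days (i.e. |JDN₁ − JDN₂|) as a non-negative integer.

First date → JDN 2608276; second date → JDN 2612533.
The interval is |2608276 − 2612533| = 4257 days.

4257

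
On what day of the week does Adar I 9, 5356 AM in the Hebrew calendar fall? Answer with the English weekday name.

This is JDN 2304025 (8 February 1596 Gregorian).
Since JDN mod 7 = 3 (0 = Monday), the day is Thursday.

Thursday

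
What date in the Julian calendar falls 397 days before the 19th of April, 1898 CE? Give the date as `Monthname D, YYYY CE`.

March 18, 1897 CE

The starting date is JDN 2414411; 2414411 − 397 = 2414014.
JDN 2414014 corresponds to March 18, 1897 CE.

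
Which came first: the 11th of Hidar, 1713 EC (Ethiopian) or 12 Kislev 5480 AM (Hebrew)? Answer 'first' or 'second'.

The two dates have Julian Day Numbers 2349599 and 2349239 respectively.
Since 2349239 < 2349599, the second date comes first.

second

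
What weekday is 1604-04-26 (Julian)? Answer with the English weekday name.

Equivalently 6 May 1604 Gregorian, JDN 2307035.
Since JDN mod 7 = 3 (0 = Monday), the day is Thursday.

Thursday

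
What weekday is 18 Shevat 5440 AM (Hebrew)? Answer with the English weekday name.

Friday

In the Gregorian calendar this is 19 January 1680 (JDN 2334686).
2334686 ≡ 4 (mod 7); counting from Monday = 0 gives Friday.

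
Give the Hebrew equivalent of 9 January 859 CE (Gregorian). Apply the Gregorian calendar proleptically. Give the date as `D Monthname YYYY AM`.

26 Tevet 4619 AM

Julian Day Number of the source date = 2034812.
Converting JDN 2034812 to the Hebrew calendar gives 26 Tevet 4619 AM.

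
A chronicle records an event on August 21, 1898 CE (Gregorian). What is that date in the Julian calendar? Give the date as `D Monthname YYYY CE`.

9 August 1898 CE

For dates in this range the Gregorian date is 12 days ahead of the Julian.
21 August 1898 Gregorian − 12 days → 9 August 1898 Julian.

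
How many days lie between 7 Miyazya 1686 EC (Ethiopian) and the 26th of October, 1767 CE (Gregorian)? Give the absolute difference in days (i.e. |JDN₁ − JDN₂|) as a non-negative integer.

26859

First date → JDN 2339883; second date → JDN 2366742.
The interval is |2339883 − 2366742| = 26859 days.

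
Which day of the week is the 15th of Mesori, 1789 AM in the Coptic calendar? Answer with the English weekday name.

This is JDN 2478441 (21 August 2073 Gregorian).
Since JDN mod 7 = 0 (0 = Monday), the day is Monday.

Monday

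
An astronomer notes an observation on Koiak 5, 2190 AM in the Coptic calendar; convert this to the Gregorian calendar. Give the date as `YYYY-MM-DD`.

Both dates share Julian Day Number 2624656; in the Gregorian calendar that is 17 December 2473 CE.

2473-12-17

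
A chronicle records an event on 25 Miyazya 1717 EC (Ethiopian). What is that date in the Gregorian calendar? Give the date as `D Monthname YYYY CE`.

1 May 1725 CE

Julian Day Number of the source date = 2351224.
Converting JDN 2351224 to the Gregorian calendar gives 1 May 1725 CE.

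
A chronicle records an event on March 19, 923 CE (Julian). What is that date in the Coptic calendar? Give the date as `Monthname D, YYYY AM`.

Julian Day Number of the source date = 2058261.
Converting JDN 2058261 to the Coptic calendar gives 23 Paremhat 639 AM.

Paremhat 23, 639 AM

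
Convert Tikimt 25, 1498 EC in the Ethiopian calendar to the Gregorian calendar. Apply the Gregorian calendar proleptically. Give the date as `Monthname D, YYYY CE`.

November 1, 1505 CE

Julian Day Number of the source date = 2271054.
Converting JDN 2271054 to the Gregorian calendar gives 1 November 1505 CE.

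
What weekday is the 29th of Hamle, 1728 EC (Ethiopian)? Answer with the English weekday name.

This is JDN 2355336 (3 August 1736 Gregorian).
JDN 2355336 mod 7 = 4, and JDN 0 was a Monday, so this is a Friday.

Friday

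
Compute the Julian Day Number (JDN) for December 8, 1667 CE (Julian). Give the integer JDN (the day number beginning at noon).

2330271

In the Gregorian calendar the same day is 18 December 1667.
JDN 2400001 is 17 November 1858 CE (Gregorian), MJD 0; the target day is −69730 days from there, so JDN = 2330271.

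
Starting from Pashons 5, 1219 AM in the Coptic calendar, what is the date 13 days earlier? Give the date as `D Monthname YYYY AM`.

Counting 13 days back from JDN 2270148 reaches JDN 2270135, which is 22 Parmouti 1219 AM.

22 Parmouti 1219 AM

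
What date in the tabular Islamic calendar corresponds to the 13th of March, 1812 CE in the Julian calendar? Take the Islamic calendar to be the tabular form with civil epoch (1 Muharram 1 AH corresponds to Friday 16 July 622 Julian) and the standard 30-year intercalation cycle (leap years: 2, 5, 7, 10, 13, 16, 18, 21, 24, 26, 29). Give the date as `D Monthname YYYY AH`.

The source date corresponds to 25 March 1812 in the Gregorian calendar (JDN 2382963).
That day falls on 11 Rabi' al-Awwal 1227 AH in the tabular Islamic calendar.

11 Rabi' al-Awwal 1227 AH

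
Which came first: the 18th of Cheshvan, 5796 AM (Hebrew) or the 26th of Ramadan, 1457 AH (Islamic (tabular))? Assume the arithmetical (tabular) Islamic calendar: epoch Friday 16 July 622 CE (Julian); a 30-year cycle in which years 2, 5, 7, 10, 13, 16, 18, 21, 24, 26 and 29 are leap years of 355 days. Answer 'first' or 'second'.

First date → JDN 2464652; second date → JDN 2464659.
JDN 2464652 < JDN 2464659, so the first date is earlier.

first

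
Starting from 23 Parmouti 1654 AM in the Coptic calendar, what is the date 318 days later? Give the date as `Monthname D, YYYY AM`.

The starting date is JDN 2429020; 2429020 + 318 = 2429338.
JDN 2429338 corresponds to Paremhat 6, 1655 AM.

Paremhat 6, 1655 AM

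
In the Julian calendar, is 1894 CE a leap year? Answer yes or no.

1894 mod 4 = 2, so it is a common year in the Julian calendar.

no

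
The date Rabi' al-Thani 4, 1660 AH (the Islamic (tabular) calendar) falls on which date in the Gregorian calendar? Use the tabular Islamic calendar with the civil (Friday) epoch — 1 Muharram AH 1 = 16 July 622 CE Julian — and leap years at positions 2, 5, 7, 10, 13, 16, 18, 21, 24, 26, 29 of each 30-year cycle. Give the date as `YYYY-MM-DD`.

Both dates share Julian Day Number 2536426; in the Gregorian calendar that is 25 May 2232 CE.

2232-05-25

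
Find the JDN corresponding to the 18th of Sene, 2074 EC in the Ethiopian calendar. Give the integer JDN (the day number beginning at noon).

2481671

Equivalently 25 June 2082 (Gregorian).
JDN 2451545 is 1 January 2000 CE (Gregorian); the target day is +30126 days from there, so JDN = 2481671.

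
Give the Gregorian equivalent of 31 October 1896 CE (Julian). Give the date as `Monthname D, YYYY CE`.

November 12, 1896 CE

For dates in this range the Gregorian date is 12 days ahead of the Julian.
31 October 1896 Julian + 12 days → 12 November 1896 Gregorian.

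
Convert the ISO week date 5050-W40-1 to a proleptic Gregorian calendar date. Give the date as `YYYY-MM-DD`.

5050-09-30

ISO week 1 of 5050 is the week containing the first Thursday of 5050.
Week 40, day 1 (Monday) lands on 5050-09-30.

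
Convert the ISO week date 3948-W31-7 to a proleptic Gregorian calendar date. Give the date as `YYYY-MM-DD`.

ISO week 1 of 3948 is the week containing the first Thursday of 3948.
Week 31, day 7 (Sunday) lands on 3948-08-01.

3948-08-01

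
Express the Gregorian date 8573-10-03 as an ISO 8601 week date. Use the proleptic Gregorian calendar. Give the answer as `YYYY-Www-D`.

8573-W39-7

The weekday is Sunday (ISO weekday 7).
That Sunday belongs to ISO week 39 of ISO year 8573.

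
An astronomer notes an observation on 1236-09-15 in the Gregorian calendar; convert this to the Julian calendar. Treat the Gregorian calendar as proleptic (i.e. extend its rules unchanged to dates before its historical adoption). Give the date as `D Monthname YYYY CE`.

8 September 1236 CE

The Julian–Gregorian offset here is 7 days (Julian trailing).
15 September 1236 Gregorian − 7 days → 8 September 1236 Julian.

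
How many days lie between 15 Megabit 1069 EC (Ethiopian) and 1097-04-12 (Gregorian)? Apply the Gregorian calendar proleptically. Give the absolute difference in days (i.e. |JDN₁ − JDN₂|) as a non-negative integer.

7331

JDN of the first date = 2114502.
JDN of the second date = 2121833.
|2121833 − 2114502| = 7331.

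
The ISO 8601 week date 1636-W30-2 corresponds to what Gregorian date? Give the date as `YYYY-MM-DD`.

1636-07-22

ISO week 1 of 1636 is the week containing the first Thursday of 1636.
Week 30, day 2 (Tuesday) lands on 1636-07-22.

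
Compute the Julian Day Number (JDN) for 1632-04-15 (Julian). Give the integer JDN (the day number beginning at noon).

2317251

Equivalently 25 April 1632 (Gregorian).
JDN 2299161 is 15 October 1582 CE (Gregorian); the target day is +18090 days from there, so JDN = 2317251.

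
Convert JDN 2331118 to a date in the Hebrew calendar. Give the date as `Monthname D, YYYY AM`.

JDN 2331118 is 13 April 1670 in the Gregorian calendar.
In the Hebrew calendar that day is Nisan 23, 5430 AM.

Nisan 23, 5430 AM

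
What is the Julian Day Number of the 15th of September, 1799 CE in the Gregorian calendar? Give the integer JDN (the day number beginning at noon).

JDN 2299161 is 15 October 1582 CE (Gregorian); the target day is +79228 days from there, so JDN = 2378389.

2378389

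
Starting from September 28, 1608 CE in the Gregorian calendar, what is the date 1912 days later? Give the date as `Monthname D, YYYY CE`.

December 23, 1613 CE

JDN of September 28, 1608 CE = 2308641.
2308641 + 1912 = 2310553.
JDN 2310553 in the Gregorian calendar is December 23, 1613 CE.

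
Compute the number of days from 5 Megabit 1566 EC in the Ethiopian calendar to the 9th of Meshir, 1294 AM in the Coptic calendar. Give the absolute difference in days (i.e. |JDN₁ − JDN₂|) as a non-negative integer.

First date → JDN 2296021; second date → JDN 2297456.
The interval is |2296021 − 2297456| = 1435 days.

1435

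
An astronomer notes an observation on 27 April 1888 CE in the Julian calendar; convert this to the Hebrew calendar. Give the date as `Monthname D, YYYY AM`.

Julian Day Number of the source date = 2410767.
Converting JDN 2410767 to the Hebrew calendar gives 28 Iyar 5648 AM.

Iyar 28, 5648 AM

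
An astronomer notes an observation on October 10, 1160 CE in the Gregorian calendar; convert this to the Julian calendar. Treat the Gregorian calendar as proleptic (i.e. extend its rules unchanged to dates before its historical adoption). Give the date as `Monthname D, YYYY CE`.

October 3, 1160 CE

For dates in this range the Gregorian date is 7 days ahead of the Julian.
10 October 1160 Gregorian − 7 days → 3 October 1160 Julian.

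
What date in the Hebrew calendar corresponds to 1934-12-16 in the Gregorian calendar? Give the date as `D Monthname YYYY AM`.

10 Tevet 5695 AM

Both dates share Julian Day Number 2427788; in the Hebrew calendar that is 10 Tevet 5695 AM.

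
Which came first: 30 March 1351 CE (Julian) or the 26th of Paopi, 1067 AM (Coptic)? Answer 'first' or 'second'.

Converting both to JDN: 2214599 vs 2214441; the smaller is the second.

second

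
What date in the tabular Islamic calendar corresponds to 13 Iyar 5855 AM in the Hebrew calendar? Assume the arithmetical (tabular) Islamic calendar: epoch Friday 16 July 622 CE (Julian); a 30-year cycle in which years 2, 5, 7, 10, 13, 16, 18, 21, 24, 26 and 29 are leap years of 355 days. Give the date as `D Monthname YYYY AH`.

The source date corresponds to 17 May 2095 in the Gregorian calendar (JDN 2486380).
That day falls on 12 Muharram 1519 AH in the tabular Islamic calendar.

12 Muharram 1519 AH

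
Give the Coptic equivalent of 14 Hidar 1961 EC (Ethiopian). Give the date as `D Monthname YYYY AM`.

Both dates share Julian Day Number 2440184; in the Coptic calendar that is 14 Hathor 1685 AM.

14 Hathor 1685 AM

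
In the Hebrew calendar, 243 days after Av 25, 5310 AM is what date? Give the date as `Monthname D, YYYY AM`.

JDN of Av 25, 5310 AM = 2287414.
2287414 + 243 = 2287657.
JDN 2287657 in the Hebrew calendar is Iyar 1, 5311 AM.

Iyar 1, 5311 AM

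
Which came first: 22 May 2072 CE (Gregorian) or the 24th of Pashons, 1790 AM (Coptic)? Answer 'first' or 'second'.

Converting both to JDN: 2477985 vs 2478725; the smaller is the first.

first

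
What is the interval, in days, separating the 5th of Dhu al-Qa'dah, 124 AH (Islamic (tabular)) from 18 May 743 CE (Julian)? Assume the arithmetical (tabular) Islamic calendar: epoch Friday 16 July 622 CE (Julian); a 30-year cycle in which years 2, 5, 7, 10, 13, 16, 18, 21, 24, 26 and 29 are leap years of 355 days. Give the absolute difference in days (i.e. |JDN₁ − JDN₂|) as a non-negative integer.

JDN of the first date = 1992326.
JDN of the second date = 1992576.
|1992576 − 1992326| = 250.

250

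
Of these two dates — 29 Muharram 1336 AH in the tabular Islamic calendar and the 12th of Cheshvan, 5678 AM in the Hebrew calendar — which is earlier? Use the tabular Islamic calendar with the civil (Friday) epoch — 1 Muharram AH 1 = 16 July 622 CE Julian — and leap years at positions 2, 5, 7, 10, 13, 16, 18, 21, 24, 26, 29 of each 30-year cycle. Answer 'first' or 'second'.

second

The two dates have Julian Day Numbers 2421547 and 2421530 respectively.
Since 2421530 < 2421547, the second date comes first.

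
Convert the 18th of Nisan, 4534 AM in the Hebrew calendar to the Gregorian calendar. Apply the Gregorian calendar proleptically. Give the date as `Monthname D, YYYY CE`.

Julian Day Number of the source date = 2003856.
Converting JDN 2003856 to the Gregorian calendar gives 9 April 774 CE.

April 9, 774 CE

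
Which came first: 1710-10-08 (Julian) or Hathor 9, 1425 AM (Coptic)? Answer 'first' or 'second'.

second

Converting both to JDN: 2345916 vs 2345214; the smaller is the second.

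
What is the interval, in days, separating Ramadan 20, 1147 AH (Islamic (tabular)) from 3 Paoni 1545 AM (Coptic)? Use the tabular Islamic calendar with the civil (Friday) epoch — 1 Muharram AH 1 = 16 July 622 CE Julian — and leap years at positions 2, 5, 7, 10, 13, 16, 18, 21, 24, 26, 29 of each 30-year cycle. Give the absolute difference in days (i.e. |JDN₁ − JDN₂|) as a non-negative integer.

JDN of the first date = 2354799.
JDN of the second date = 2389248.
|2389248 − 2354799| = 34449.

34449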